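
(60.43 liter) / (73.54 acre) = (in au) 1.357e-18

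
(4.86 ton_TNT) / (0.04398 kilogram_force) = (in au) 0.3152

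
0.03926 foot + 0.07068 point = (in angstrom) 1.199e+08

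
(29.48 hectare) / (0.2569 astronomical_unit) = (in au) 5.128e-17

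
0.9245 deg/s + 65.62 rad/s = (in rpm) 626.8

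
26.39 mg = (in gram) 0.02639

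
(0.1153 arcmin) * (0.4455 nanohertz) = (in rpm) 1.427e-13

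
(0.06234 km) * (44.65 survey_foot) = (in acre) 0.2096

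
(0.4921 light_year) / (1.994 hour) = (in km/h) 2.335e+12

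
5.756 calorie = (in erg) 2.408e+08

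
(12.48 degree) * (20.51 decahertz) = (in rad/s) 44.67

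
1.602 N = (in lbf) 0.3601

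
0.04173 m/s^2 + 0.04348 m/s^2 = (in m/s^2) 0.08521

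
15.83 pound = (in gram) 7180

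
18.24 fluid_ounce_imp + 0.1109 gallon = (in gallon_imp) 0.2063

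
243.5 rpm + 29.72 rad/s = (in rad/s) 55.22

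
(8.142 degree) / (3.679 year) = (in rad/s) 1.225e-09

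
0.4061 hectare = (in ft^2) 4.371e+04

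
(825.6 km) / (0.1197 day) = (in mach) 0.2344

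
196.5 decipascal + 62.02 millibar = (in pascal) 6222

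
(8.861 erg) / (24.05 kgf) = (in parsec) 1.218e-25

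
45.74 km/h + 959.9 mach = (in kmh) 1.177e+06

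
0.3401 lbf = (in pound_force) 0.3401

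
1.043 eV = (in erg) 1.671e-12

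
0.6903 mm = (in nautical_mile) 3.727e-07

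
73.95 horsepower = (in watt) 5.514e+04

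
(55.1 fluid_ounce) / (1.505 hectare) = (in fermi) 1.083e+08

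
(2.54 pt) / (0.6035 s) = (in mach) 4.361e-06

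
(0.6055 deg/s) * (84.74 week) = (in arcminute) 1.862e+09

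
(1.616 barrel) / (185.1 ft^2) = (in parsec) 4.842e-19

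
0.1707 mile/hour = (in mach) 0.0002241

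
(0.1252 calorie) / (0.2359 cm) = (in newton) 222.1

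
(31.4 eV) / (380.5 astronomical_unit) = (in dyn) 8.838e-27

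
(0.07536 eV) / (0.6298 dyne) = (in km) 1.917e-18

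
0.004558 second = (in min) 7.597e-05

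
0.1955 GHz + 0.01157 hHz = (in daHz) 1.955e+07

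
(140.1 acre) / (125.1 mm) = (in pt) 1.285e+10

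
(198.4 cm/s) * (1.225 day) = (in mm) 2.1e+08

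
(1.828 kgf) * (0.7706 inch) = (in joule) 0.3509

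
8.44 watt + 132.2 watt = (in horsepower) 0.1886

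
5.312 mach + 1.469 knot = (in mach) 5.314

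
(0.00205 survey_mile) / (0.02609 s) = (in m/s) 126.5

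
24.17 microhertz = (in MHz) 2.417e-11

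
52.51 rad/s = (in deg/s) 3009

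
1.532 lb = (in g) 694.9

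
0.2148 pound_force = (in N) 0.9555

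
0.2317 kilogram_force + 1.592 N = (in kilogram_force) 0.394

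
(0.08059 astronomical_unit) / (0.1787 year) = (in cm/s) 2.139e+05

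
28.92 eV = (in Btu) 4.392e-21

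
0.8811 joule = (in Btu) 0.0008351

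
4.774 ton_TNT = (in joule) 1.997e+10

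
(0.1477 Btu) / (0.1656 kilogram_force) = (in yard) 104.9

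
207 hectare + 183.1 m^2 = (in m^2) 2.07e+06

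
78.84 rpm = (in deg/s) 473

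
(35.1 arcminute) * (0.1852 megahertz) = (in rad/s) 1891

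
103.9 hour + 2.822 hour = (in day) 4.447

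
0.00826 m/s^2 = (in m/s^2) 0.00826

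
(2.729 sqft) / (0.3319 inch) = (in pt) 8.525e+04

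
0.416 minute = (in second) 24.96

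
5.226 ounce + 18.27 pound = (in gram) 8435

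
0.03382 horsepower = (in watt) 25.22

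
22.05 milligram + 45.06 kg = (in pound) 99.34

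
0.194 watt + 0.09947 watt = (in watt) 0.2935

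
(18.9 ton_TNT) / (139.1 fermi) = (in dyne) 5.685e+28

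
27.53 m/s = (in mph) 61.58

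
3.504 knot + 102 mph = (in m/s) 47.4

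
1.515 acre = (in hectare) 0.6131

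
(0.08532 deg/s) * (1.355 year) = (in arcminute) 2.187e+08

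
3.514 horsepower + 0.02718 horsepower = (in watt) 2641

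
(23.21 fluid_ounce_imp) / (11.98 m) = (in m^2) 5.505e-05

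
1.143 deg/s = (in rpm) 0.1905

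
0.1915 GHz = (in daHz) 1.915e+07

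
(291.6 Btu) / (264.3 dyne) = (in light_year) 1.23e-08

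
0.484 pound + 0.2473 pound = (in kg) 0.3317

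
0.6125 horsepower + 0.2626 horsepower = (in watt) 652.6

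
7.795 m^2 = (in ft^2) 83.9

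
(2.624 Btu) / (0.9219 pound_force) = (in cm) 6.751e+04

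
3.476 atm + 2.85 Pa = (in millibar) 3522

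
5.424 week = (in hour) 911.2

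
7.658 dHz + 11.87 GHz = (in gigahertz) 11.87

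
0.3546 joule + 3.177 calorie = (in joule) 13.65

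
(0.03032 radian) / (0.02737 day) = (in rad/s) 1.282e-05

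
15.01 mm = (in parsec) 4.864e-19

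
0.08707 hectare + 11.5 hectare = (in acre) 28.63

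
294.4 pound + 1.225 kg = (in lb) 297.1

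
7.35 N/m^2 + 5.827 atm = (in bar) 5.904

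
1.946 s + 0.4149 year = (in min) 2.181e+05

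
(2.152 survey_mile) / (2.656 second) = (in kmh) 4694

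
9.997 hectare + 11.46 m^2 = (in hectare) 9.998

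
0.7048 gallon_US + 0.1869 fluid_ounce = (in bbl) 0.01682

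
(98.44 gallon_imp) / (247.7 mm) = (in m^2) 1.807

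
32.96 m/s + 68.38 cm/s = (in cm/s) 3364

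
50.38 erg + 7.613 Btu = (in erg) 8.032e+10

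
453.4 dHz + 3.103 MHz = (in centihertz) 3.103e+08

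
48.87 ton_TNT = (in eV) 1.276e+30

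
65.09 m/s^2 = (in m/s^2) 65.09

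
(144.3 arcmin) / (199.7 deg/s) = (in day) 1.394e-07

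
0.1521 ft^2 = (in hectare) 1.413e-06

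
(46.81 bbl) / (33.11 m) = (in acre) 5.554e-05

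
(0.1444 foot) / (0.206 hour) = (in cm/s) 0.005935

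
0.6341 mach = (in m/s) 215.9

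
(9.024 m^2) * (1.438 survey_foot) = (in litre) 3955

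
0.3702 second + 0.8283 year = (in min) 4.354e+05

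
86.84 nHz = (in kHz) 8.684e-11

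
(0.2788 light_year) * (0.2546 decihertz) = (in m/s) 6.715e+13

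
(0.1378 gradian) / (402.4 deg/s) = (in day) 3.567e-09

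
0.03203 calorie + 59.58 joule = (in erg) 5.971e+08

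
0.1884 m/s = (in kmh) 0.6782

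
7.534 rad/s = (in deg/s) 431.7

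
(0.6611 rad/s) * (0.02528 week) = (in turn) 1609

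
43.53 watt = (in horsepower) 0.05837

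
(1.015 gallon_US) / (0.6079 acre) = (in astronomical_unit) 1.044e-17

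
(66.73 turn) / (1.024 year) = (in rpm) 0.000124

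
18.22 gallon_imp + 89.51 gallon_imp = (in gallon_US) 129.4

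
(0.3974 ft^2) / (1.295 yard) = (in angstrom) 3.118e+08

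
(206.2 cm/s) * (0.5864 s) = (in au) 8.083e-12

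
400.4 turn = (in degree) 1.441e+05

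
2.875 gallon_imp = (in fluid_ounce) 441.9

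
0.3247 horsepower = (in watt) 242.1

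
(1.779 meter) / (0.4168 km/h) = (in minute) 0.2561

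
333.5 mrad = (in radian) 0.3335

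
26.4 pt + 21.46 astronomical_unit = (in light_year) 0.0003393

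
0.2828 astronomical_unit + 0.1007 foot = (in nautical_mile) 2.284e+07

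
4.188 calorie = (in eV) 1.094e+20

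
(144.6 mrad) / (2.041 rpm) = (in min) 0.01128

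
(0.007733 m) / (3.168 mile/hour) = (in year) 1.731e-10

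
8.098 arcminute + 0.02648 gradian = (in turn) 0.0004411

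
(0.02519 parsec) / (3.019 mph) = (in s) 5.759e+14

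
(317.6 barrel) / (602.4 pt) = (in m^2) 237.6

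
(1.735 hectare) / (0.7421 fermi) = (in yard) 2.557e+19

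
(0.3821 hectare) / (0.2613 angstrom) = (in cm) 1.462e+16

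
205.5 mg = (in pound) 0.000453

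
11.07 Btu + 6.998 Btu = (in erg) 1.906e+11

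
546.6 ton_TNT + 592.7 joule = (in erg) 2.287e+19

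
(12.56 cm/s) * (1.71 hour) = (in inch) 3.044e+04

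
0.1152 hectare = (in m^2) 1152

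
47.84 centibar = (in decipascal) 4.784e+05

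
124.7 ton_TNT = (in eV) 3.256e+30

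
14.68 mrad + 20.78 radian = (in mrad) 2.079e+04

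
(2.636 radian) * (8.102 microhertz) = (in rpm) 0.0002039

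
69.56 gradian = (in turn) 0.1739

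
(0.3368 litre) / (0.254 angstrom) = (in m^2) 1.326e+07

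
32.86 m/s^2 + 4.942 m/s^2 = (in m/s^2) 37.8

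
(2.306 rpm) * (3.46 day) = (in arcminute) 2.482e+08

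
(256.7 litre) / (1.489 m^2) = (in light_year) 1.822e-17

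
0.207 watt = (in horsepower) 0.0002776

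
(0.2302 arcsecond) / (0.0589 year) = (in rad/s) 6.008e-13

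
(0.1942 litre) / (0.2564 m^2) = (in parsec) 2.455e-20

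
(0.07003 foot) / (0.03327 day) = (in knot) 1.443e-05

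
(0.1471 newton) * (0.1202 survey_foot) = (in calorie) 0.001288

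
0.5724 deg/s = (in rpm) 0.0954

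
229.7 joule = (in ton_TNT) 5.49e-08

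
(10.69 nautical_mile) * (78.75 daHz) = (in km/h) 5.613e+07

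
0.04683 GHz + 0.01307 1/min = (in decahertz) 4.683e+06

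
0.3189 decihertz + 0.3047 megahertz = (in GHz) 0.0003047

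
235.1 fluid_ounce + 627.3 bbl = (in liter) 9.974e+04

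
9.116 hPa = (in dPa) 9116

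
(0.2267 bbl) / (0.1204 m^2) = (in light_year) 3.164e-17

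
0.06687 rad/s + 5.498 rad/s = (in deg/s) 318.8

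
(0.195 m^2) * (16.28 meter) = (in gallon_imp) 698.3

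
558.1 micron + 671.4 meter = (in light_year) 7.097e-14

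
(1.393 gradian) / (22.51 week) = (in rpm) 1.535e-08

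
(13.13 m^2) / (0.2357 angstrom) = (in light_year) 5.888e-05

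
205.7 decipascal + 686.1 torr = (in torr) 686.3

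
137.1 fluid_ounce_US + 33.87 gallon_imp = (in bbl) 0.994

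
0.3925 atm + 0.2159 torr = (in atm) 0.3928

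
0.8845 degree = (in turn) 0.002457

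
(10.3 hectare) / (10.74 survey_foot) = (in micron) 3.146e+10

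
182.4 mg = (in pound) 0.0004021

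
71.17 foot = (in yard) 23.72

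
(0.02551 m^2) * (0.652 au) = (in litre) 2.488e+12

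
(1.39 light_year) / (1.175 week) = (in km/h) 6.662e+10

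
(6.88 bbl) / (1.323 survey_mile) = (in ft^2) 0.00553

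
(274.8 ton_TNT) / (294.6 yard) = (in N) 4.268e+09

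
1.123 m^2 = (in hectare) 0.0001123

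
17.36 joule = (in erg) 1.736e+08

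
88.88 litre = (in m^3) 0.08888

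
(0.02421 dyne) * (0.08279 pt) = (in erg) 7.071e-05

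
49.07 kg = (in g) 4.907e+04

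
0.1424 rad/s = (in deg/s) 8.159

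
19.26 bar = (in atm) 19.01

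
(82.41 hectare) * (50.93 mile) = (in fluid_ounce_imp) 2.377e+15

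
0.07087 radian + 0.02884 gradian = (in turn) 0.01135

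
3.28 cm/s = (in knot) 0.06376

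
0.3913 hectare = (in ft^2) 4.212e+04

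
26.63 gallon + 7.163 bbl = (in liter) 1240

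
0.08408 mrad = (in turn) 1.338e-05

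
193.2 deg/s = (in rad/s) 3.372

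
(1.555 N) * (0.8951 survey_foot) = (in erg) 4.242e+06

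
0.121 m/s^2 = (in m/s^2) 0.121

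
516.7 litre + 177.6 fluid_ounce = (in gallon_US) 137.9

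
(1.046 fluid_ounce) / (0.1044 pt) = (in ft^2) 9.041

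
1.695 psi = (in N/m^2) 1.169e+04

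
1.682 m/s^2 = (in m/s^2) 1.682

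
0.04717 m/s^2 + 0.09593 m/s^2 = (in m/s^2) 0.1431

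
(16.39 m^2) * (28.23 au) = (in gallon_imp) 1.523e+16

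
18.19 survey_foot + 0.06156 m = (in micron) 5.606e+06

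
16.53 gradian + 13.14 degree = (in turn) 0.07783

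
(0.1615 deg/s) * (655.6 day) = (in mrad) 1.597e+08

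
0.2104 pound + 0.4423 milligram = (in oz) 3.366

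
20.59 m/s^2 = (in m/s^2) 20.59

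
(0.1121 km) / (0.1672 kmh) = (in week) 0.003991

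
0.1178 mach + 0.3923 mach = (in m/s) 173.7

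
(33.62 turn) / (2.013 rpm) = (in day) 0.0116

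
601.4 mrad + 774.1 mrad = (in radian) 1.375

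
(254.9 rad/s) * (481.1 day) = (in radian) 1.06e+10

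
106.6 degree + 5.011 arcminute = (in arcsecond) 3.841e+05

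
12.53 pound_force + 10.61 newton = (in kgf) 6.765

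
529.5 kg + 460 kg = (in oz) 3.49e+04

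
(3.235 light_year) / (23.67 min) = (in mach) 6.329e+10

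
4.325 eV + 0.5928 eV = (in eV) 4.918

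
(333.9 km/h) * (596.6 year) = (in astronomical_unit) 11.66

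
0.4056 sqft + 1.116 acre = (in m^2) 4516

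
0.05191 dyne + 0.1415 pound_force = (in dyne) 6.294e+04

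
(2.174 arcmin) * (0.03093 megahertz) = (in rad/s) 19.56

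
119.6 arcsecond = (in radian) 0.0005798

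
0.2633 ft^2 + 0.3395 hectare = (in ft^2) 3.654e+04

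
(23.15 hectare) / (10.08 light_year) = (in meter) 2.428e-12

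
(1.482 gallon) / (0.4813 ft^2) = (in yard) 0.1372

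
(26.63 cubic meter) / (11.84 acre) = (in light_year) 5.875e-20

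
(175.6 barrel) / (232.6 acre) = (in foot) 9.731e-05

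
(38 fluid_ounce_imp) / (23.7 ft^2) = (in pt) 1.39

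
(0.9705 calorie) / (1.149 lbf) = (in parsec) 2.575e-17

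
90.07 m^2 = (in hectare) 0.009007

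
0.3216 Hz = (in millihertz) 321.6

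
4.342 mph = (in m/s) 1.941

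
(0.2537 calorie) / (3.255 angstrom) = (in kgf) 3.325e+08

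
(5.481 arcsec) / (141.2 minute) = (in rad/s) 3.137e-09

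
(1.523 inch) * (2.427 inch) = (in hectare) 2.385e-07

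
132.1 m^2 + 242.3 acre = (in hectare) 98.07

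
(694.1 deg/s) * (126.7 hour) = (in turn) 8.794e+05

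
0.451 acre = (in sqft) 1.965e+04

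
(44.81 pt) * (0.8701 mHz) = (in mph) 3.077e-05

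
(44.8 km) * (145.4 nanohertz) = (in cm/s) 0.6514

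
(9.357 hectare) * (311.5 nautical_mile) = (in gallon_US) 1.426e+13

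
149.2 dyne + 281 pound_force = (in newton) 1250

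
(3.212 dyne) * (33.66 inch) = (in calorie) 6.563e-06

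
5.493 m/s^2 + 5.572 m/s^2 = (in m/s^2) 11.07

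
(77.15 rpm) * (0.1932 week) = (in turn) 1.502e+05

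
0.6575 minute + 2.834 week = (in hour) 476.1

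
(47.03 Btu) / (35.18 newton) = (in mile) 0.8764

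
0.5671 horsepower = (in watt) 422.9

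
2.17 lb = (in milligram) 9.843e+05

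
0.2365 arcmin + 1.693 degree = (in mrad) 29.62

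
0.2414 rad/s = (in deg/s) 13.83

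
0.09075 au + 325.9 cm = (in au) 0.09075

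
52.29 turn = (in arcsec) 6.777e+07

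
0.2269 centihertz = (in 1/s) 0.002269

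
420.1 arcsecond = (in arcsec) 420.1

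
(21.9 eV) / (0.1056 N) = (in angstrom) 3.323e-07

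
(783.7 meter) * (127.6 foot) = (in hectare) 3.048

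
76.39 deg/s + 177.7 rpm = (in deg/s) 1143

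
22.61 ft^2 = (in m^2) 2.101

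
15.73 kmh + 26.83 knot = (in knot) 35.32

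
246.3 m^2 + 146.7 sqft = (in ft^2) 2798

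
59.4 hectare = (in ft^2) 6.394e+06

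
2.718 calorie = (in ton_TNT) 2.718e-09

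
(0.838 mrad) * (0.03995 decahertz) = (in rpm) 0.003197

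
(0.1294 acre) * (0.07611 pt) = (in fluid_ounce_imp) 494.9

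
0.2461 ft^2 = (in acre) 5.65e-06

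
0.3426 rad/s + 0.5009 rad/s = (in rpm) 8.055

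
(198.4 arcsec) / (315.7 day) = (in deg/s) 2.02e-09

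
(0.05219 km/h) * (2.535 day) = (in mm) 3.175e+06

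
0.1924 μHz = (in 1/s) 1.924e-07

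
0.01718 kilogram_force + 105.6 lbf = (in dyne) 4.699e+07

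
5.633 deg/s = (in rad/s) 0.09831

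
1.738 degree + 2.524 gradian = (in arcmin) 240.6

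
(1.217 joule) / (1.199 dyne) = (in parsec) 3.289e-12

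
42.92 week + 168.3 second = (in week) 42.92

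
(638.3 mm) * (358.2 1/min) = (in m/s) 3.811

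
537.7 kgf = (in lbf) 1185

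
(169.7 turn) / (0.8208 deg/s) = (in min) 1240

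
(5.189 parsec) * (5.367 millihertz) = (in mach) 2.524e+12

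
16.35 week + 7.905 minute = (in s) 9.889e+06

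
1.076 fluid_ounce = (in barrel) 0.0002001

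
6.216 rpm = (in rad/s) 0.6509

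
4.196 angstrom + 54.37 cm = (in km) 0.0005437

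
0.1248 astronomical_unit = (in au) 0.1248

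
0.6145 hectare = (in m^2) 6145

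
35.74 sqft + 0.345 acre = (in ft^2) 1.506e+04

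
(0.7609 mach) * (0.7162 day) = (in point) 4.545e+10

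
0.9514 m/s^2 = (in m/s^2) 0.9514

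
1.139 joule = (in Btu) 0.00108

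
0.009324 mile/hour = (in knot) 0.008102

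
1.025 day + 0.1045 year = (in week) 5.595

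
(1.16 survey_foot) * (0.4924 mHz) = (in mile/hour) 0.0003894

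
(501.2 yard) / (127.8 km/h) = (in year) 4.094e-07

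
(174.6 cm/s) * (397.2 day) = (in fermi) 5.992e+22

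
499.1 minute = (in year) 0.0009496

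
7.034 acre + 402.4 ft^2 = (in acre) 7.043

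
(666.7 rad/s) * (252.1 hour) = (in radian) 6.051e+08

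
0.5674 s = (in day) 6.567e-06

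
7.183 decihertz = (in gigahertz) 7.183e-10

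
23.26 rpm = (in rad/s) 2.436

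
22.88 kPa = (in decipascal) 2.288e+05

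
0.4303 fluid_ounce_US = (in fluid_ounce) 0.4303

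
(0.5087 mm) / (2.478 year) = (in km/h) 2.343e-11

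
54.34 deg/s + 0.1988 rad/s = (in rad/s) 1.147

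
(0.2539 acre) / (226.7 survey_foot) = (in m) 14.87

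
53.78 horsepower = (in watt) 4.01e+04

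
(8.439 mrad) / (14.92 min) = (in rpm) 9.002e-05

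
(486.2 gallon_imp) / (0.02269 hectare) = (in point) 27.61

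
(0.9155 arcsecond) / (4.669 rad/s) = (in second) 9.506e-07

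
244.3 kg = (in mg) 2.443e+08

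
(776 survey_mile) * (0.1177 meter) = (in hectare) 14.7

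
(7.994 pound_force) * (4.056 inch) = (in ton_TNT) 8.756e-10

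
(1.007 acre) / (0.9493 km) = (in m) 4.293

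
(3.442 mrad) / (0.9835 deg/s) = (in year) 6.358e-09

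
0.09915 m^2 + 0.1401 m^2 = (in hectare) 2.393e-05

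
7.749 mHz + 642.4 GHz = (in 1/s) 6.424e+11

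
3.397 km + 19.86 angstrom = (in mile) 2.111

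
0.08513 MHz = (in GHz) 8.513e-05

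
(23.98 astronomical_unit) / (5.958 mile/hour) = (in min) 2.245e+10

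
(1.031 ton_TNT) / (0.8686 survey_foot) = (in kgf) 1.661e+09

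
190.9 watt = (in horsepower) 0.256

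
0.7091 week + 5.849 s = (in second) 4.289e+05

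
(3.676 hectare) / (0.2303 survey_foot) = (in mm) 5.237e+08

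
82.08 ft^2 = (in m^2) 7.625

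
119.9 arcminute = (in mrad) 34.88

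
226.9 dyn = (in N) 0.002269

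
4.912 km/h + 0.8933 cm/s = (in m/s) 1.373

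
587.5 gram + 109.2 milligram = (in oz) 20.73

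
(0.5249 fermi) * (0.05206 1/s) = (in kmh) 9.837e-17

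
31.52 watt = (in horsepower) 0.04227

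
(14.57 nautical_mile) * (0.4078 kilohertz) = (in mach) 3.232e+04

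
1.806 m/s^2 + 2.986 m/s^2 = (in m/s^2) 4.792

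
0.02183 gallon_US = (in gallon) 0.02183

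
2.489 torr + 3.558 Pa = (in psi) 0.04865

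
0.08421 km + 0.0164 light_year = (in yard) 1.697e+14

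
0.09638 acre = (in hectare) 0.039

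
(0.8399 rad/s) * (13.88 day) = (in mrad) 1.007e+09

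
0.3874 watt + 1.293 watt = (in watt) 1.68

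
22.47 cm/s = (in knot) 0.4368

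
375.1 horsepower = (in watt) 2.797e+05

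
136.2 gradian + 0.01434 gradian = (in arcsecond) 4.413e+05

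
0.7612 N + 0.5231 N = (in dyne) 1.284e+05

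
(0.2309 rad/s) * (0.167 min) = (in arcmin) 7954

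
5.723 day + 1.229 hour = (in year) 0.01582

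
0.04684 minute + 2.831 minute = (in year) 5.475e-06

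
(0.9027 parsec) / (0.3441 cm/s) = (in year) 2.567e+11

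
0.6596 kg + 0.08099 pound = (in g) 696.3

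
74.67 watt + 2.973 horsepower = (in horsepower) 3.073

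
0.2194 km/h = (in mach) 0.000179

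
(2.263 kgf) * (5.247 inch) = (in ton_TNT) 7.069e-10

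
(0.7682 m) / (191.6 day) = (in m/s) 4.641e-08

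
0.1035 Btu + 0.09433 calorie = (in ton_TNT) 2.619e-08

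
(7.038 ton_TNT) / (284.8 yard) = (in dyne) 1.131e+13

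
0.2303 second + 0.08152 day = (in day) 0.08152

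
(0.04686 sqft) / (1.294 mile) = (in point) 0.005926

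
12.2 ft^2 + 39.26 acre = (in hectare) 15.89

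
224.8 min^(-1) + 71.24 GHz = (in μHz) 7.124e+16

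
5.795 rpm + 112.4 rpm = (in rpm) 118.2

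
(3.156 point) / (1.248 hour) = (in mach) 7.278e-10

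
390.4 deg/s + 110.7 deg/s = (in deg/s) 501.1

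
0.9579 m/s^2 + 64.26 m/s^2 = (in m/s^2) 65.22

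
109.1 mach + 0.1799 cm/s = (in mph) 8.31e+04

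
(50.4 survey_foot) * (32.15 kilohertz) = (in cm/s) 4.939e+07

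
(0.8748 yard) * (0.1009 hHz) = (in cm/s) 807.1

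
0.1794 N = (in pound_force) 0.04033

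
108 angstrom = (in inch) 4.252e-07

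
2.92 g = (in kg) 0.00292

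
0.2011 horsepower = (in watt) 150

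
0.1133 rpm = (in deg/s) 0.6798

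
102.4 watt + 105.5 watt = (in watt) 207.9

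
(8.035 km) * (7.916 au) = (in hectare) 9.515e+11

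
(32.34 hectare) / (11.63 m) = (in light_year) 2.939e-12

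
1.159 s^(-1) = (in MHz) 1.159e-06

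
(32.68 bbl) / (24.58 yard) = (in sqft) 2.488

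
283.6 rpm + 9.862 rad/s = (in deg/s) 2267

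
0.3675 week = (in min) 3704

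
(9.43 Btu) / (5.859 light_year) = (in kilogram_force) 1.83e-14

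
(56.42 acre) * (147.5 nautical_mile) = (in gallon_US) 1.648e+13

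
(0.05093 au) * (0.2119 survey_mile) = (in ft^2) 2.797e+13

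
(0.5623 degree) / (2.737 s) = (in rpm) 0.03424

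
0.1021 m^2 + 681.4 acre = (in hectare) 275.8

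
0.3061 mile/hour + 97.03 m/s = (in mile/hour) 217.4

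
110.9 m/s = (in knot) 215.6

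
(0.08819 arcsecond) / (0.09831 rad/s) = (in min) 7.248e-08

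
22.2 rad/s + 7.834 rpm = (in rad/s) 23.02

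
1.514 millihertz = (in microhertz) 1514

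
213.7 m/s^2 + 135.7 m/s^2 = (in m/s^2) 349.4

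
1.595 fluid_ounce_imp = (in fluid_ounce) 1.532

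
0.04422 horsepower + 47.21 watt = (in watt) 80.18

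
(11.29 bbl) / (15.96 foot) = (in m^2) 0.369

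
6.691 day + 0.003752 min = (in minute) 9635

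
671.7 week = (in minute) 6.771e+06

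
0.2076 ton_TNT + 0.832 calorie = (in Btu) 8.233e+05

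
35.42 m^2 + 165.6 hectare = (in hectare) 165.6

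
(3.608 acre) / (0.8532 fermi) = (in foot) 5.615e+19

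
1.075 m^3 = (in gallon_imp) 236.5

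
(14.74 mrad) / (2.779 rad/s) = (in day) 6.139e-08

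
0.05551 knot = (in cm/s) 2.856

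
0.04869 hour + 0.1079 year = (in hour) 945.3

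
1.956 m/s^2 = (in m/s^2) 1.956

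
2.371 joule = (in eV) 1.48e+19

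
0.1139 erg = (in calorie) 2.722e-09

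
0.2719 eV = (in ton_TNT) 1.041e-29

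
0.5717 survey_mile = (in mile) 0.5717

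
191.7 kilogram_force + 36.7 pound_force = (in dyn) 2.043e+08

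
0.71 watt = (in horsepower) 0.0009521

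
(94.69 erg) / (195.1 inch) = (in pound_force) 4.296e-07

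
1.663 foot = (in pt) 1437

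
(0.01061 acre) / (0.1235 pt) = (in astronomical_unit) 6.588e-06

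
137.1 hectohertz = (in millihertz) 1.371e+07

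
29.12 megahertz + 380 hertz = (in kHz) 2.912e+04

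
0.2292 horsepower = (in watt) 170.9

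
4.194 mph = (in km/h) 6.75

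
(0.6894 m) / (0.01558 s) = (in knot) 86.01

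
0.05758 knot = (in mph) 0.06626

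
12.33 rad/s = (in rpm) 117.7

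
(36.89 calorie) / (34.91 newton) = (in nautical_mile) 0.002387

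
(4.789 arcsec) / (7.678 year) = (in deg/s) 5.494e-12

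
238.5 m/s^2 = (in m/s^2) 238.5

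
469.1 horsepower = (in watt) 3.498e+05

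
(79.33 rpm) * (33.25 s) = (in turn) 43.96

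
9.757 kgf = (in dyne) 9.568e+06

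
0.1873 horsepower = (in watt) 139.7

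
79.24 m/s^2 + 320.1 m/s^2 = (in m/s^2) 399.3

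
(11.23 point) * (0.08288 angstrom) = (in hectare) 3.283e-18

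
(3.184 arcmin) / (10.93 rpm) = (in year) 2.566e-11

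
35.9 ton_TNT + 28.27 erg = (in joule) 1.502e+11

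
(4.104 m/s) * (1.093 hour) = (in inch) 6.358e+05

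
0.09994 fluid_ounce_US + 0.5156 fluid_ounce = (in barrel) 0.0001145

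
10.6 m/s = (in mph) 23.71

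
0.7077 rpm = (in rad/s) 0.07411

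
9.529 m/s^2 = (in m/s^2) 9.529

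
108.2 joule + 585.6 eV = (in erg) 1.082e+09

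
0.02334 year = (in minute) 1.227e+04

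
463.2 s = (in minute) 7.72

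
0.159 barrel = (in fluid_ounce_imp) 889.7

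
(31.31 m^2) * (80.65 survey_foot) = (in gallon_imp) 1.693e+05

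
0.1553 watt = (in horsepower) 0.0002083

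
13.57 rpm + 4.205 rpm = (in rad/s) 1.861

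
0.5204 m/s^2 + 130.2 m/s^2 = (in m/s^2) 130.7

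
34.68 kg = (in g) 3.468e+04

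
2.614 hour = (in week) 0.01556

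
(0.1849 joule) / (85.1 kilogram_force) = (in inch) 0.008723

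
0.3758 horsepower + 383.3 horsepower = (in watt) 2.861e+05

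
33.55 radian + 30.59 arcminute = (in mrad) 3.356e+04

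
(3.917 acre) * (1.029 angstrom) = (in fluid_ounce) 0.05515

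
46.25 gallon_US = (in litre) 175.1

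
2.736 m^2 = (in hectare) 0.0002736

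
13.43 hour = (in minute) 805.8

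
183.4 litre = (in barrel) 1.154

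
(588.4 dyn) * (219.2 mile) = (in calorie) 496.1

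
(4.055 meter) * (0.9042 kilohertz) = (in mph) 8202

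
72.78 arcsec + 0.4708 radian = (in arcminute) 1620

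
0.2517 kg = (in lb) 0.5549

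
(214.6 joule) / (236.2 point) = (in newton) 2575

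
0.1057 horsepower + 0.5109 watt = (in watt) 79.33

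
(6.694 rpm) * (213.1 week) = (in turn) 1.438e+07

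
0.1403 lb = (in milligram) 6.364e+04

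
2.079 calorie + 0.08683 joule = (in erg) 8.785e+07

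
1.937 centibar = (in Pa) 1937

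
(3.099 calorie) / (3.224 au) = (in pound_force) 6.044e-12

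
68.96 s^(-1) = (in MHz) 6.896e-05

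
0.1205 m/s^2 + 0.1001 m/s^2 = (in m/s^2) 0.2206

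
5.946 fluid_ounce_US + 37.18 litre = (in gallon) 9.868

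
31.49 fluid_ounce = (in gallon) 0.246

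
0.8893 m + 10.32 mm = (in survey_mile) 0.000559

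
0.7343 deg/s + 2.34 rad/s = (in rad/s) 2.353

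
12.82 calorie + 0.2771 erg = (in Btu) 0.05084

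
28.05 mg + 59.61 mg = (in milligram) 87.66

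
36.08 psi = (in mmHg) 1866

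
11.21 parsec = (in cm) 3.459e+19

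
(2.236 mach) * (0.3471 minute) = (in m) 1.586e+04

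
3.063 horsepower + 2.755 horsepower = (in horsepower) 5.818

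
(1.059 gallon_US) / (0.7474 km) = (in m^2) 5.364e-06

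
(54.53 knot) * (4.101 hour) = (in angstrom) 4.142e+15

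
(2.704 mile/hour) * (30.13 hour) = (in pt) 3.717e+08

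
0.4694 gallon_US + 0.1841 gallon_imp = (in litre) 2.614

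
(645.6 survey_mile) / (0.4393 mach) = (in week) 0.01148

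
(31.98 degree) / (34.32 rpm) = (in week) 2.568e-07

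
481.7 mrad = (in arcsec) 9.936e+04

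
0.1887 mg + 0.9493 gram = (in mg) 949.5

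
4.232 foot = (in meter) 1.29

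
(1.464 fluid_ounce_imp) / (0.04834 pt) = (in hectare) 0.0002439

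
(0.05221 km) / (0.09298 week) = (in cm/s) 0.09284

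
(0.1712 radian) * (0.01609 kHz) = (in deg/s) 157.8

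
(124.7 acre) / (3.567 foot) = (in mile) 288.4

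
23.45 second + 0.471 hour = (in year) 5.451e-05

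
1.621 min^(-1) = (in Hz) 0.02702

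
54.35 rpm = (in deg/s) 326.1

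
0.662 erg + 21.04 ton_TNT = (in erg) 8.803e+17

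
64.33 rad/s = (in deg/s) 3686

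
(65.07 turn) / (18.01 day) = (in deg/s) 0.01505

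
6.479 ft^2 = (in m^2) 0.6019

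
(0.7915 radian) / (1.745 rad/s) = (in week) 7.5e-07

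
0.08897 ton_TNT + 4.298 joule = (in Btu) 3.528e+05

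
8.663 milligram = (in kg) 8.663e-06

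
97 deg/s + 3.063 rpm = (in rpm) 19.23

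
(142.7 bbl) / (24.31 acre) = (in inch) 0.009079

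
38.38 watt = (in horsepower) 0.05147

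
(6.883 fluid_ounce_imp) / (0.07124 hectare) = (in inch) 1.081e-05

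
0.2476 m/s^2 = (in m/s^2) 0.2476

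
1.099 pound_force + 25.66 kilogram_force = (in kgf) 26.16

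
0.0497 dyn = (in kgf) 5.068e-08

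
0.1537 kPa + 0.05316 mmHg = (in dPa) 1608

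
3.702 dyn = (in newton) 3.702e-05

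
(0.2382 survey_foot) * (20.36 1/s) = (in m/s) 1.478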